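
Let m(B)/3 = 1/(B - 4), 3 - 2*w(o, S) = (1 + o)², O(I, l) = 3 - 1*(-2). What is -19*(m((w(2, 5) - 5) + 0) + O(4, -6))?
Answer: -361/4 ≈ -90.250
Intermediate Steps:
O(I, l) = 5 (O(I, l) = 3 + 2 = 5)
w(o, S) = 3/2 - (1 + o)²/2
m(B) = 3/(-4 + B) (m(B) = 3/(B - 4) = 3/(-4 + B))
-19*(m((w(2, 5) - 5) + 0) + O(4, -6)) = -19*(3/(-4 + (((3/2 - (1 + 2)²/2) - 5) + 0)) + 5) = -19*(3/(-4 + (((3/2 - ½*3²) - 5) + 0)) + 5) = -19*(3/(-4 + (((3/2 - ½*9) - 5) + 0)) + 5) = -19*(3/(-4 + (((3/2 - 9/2) - 5) + 0)) + 5) = -19*(3/(-4 + ((-3 - 5) + 0)) + 5) = -19*(3/(-4 + (-8 + 0)) + 5) = -19*(3/(-4 - 8) + 5) = -19*(3/(-12) + 5) = -19*(3*(-1/12) + 5) = -19*(-¼ + 5) = -19*19/4 = -361/4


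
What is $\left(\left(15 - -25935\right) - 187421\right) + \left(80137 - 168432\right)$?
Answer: $-249766$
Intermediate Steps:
$\left(\left(15 - -25935\right) - 187421\right) + \left(80137 - 168432\right) = \left(\left(15 + 25935\right) - 187421\right) + \left(80137 - 168432\right) = \left(25950 - 187421\right) - 88295 = -161471 - 88295 = -249766$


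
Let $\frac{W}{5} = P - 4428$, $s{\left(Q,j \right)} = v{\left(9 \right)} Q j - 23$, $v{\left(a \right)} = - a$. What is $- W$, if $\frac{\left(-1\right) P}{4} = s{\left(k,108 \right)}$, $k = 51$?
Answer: $-969760$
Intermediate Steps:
$s{\left(Q,j \right)} = -23 - 9 Q j$ ($s{\left(Q,j \right)} = \left(-1\right) 9 Q j - 23 = - 9 Q j - 23 = -23 - 9 Q j$)
$P = 198380$ ($P = - 4 \left(-23 - 459 \cdot 108\right) = - 4 \left(-23 - 49572\right) = \left(-4\right) \left(-49595\right) = 198380$)
$W = 969760$ ($W = 5 \left(198380 - 4428\right) = 5 \cdot 193952 = 969760$)
$- W = \left(-1\right) 969760 = -969760$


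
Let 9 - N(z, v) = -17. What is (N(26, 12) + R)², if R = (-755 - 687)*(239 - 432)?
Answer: 77468702224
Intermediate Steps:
N(z, v) = 26 (N(z, v) = 9 - 1*(-17) = 9 + 17 = 26)
R = 278306 (R = -1442*(-193) = 278306)
(N(26, 12) + R)² = (26 + 278306)² = 278332² = 77468702224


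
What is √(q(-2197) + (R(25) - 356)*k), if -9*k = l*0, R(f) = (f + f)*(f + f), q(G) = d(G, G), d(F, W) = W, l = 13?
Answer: 13*I*√13 ≈ 46.872*I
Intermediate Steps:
q(G) = G
R(f) = 4*f² (R(f) = (2*f)*(2*f) = 4*f²)
k = 0 (k = -13*0/9 = -⅑*0 = 0)
√(q(-2197) + (R(25) - 356)*k) = √(-2197 + (4*25² - 356)*0) = √(-2197 + (4*625 - 356)*0) = √(-2197 + (2500 - 356)*0) = √(-2197 + 2144*0) = √(-2197 + 0) = √(-2197) = 13*I*√13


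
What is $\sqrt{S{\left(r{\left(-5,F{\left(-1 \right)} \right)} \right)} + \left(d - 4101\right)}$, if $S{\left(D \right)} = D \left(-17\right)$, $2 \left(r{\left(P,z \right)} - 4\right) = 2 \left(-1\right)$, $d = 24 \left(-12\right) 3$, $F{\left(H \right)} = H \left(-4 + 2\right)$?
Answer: $2 i \sqrt{1254} \approx 70.824 i$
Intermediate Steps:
$F{\left(H \right)} = - 2 H$ ($F{\left(H \right)} = H \left(-2\right) = - 2 H$)
$d = -864$ ($d = \left(-288\right) 3 = -864$)
$r{\left(P,z \right)} = 3$ ($r{\left(P,z \right)} = 4 + \frac{2 \left(-1\right)}{2} = 4 + \frac{1}{2} \left(-2\right) = 4 - 1 = 3$)
$S{\left(D \right)} = - 17 D$
$\sqrt{S{\left(r{\left(-5,F{\left(-1 \right)} \right)} \right)} + \left(d - 4101\right)} = \sqrt{\left(-17\right) 3 - 4965} = \sqrt{-51 - 4965} = \sqrt{-5016} = 2 i \sqrt{1254}$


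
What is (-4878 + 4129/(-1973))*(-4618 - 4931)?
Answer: 91941811227/1973 ≈ 4.6600e+7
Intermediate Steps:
(-4878 + 4129/(-1973))*(-4618 - 4931) = (-4878 + 4129*(-1/1973))*(-9549) = (-4878 - 4129/1973)*(-9549) = -9628423/1973*(-9549) = 91941811227/1973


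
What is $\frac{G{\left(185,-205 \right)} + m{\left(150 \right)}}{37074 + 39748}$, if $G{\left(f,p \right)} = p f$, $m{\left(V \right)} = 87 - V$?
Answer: $- \frac{18994}{38411} \approx -0.49449$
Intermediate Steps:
$G{\left(f,p \right)} = f p$
$\frac{G{\left(185,-205 \right)} + m{\left(150 \right)}}{37074 + 39748} = \frac{185 \left(-205\right) + \left(87 - 150\right)}{37074 + 39748} = \frac{-37925 + \left(87 - 150\right)}{76822} = \left(-37925 - 63\right) \frac{1}{76822} = \left(-37988\right) \frac{1}{76822} = - \frac{18994}{38411}$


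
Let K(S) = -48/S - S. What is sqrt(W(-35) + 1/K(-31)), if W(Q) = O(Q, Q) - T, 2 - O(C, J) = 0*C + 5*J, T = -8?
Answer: 6*sqrt(5232674)/1009 ≈ 13.603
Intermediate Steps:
K(S) = -S - 48/S
O(C, J) = 2 - 5*J (O(C, J) = 2 - (0*C + 5*J) = 2 - (0 + 5*J) = 2 - 5*J)
W(Q) = 10 - 5*Q (W(Q) = (2 - 5*Q) - 1*(-8) = (2 - 5*Q) + 8 = 10 - 5*Q)
sqrt(W(-35) + 1/K(-31)) = sqrt((10 - 5*(-35)) + 1/(-1*(-31) - 48/(-31))) = sqrt((10 + 175) + 1/(31 - 48*(-1/31))) = sqrt(185 + 1/(31 + 48/31)) = sqrt(185 + 1/(1009/31)) = sqrt(185 + 31/1009) = sqrt(186696/1009) = 6*sqrt(5232674)/1009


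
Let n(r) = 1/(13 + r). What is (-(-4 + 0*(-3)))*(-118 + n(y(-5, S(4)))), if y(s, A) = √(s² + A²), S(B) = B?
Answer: -15091/32 - √41/32 ≈ -471.79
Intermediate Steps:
y(s, A) = √(A² + s²)
(-(-4 + 0*(-3)))*(-118 + n(y(-5, S(4)))) = (-(-4 + 0*(-3)))*(-118 + 1/(13 + √(4² + (-5)²))) = (-(-4 + 0))*(-118 + 1/(13 + √(16 + 25))) = (-1*(-4))*(-118 + 1/(13 + √41)) = 4*(-118 + 1/(13 + √41)) = -472 + 4/(13 + √41)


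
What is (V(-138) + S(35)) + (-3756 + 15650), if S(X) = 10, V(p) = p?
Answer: 11766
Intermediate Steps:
(V(-138) + S(35)) + (-3756 + 15650) = (-138 + 10) + (-3756 + 15650) = -128 + 11894 = 11766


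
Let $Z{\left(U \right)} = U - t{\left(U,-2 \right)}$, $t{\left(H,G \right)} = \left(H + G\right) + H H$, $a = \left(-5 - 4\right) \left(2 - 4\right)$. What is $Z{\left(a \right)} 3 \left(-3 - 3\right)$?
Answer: $5796$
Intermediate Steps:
$a = 18$ ($a = - 9 \left(2 - 4\right) = \left(-9\right) \left(-2\right) = 18$)
$t{\left(H,G \right)} = G + H + H^{2}$ ($t{\left(H,G \right)} = \left(G + H\right) + H^{2} = G + H + H^{2}$)
$Z{\left(U \right)} = 2 - U^{2}$ ($Z{\left(U \right)} = U - \left(-2 + U + U^{2}\right) = 2 - U^{2}$)
$Z{\left(a \right)} 3 \left(-3 - 3\right) = \left(2 - 18^{2}\right) 3 \left(-3 - 3\right) = \left(2 - 324\right) 3 \left(-6\right) = \left(2 - 324\right) \left(-18\right) = \left(-322\right) \left(-18\right) = 5796$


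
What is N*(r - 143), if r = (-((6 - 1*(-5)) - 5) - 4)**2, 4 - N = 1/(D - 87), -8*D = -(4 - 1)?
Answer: -119540/693 ≈ -172.50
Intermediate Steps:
D = 3/8 (D = -(-1)*(4 - 1)/8 = -(-1)*3/8 = -1/8*(-3) = 3/8 ≈ 0.37500)
N = 2780/693 (N = 4 - 1/(3/8 - 87) = 4 - 1/(-693/8) = 4 - 1*(-8/693) = 4 + 8/693 = 2780/693 ≈ 4.0115)
r = 100 (r = (-((6 + 5) - 5) - 4)**2 = (-(11 - 5) - 4)**2 = (-1*6 - 4)**2 = (-6 - 4)**2 = (-10)**2 = 100)
N*(r - 143) = 2780*(100 - 143)/693 = (2780/693)*(-43) = -119540/693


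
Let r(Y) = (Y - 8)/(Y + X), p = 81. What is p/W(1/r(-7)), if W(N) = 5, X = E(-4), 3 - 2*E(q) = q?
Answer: 81/5 ≈ 16.200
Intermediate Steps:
E(q) = 3/2 - q/2
X = 7/2 (X = 3/2 - ½*(-4) = 3/2 + 2 = 7/2 ≈ 3.5000)
r(Y) = (-8 + Y)/(7/2 + Y) (r(Y) = (Y - 8)/(Y + 7/2) = (-8 + Y)/(7/2 + Y))
p/W(1/r(-7)) = 81/5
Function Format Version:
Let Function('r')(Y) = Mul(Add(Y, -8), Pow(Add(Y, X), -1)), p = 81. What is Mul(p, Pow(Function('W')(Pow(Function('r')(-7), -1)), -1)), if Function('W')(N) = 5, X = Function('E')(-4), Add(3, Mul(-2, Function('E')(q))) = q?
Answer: Rational(81, 5) ≈ 16.200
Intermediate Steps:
Function('E')(q) = Add(Rational(3, 2), Mul(Rational(-1, 2), q))
X = Rational(7, 2) (X = Add(Rational(3, 2), Mul(Rational(-1, 2), -4)) = Add(Rational(3, 2), 2) = Rational(7, 2) ≈ 3.5000)
Function('r')(Y) = Mul(Pow(Add(Rational(7, 2), Y), -1), Add(-8, Y)) (Function('r')(Y) = Mul(Add(Y, -8), Pow(Add(Y, Rational(7, 2)), -1)) = Mul(Add(-8, Y), Pow(Add(Rational(7, 2), Y), -1)) = Mul(Pow(Add(Rational(7, 2), Y), -1), Add(-8, Y)))
Mul(p, Pow(Function('W')(Pow(Function('r')(-7), -1)), -1)) = Mul(81, Pow(5, -1)) = Mul(81, Rational(1, 5)) = Rational(81, 5)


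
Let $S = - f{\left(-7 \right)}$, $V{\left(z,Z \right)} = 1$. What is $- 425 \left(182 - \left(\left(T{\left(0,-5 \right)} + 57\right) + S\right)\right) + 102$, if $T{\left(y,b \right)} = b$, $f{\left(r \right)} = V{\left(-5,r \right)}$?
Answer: $-55573$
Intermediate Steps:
$f{\left(r \right)} = 1$
$S = -1$ ($S = \left(-1\right) 1 = -1$)
$- 425 \left(182 - \left(\left(T{\left(0,-5 \right)} + 57\right) + S\right)\right) + 102 = - 425 \left(182 - \left(\left(-5 + 57\right) - 1\right)\right) + 102 = - 425 \left(182 - \left(52 - 1\right)\right) + 102 = - 425 \left(182 - 51\right) + 102 = \left(-425\right) 131 + 102 = -55675 + 102 = -55573$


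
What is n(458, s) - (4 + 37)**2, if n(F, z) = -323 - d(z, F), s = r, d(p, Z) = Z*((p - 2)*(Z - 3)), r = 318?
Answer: -65853244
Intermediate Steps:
d(p, Z) = Z*(-3 + Z)*(-2 + p) (d(p, Z) = Z*((-2 + p)*(-3 + Z)) = Z*((-3 + Z)*(-2 + p)) = Z*(-3 + Z)*(-2 + p))
s = 318
n(F, z) = -323 - F*(6 - 3*z - 2*F + F*z)
n(458, s) - (4 + 37)**2 = (-323 - 1*458*(6 - 3*318 - 2*458 + 458*318)) - (4 + 37)**2 = (-323 - 1*458*(6 - 954 - 916 + 145644)) - 1*41**2 = (-323 - 1*458*143780) - 1*1681 = (-323 - 65851240) - 1681 = -65851563 - 1681 = -65853244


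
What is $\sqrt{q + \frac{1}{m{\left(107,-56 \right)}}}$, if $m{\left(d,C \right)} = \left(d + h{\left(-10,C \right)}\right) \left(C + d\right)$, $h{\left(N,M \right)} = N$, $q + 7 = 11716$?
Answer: $\frac{2 \sqrt{71638031382}}{4947} \approx 108.21$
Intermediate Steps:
$q = 11709$ ($q = -7 + 11716 = 11709$)
$m{\left(d,C \right)} = \left(-10 + d\right) \left(C + d\right)$ ($m{\left(d,C \right)} = \left(d - 10\right) \left(C + d\right) = \left(-10 + d\right) \left(C + d\right)$)
$\sqrt{q + \frac{1}{m{\left(107,-56 \right)}}} = \sqrt{11709 + \frac{1}{107^{2} - -560 - 1070 - 5992}} = \sqrt{11709 + \frac{1}{11449 + 560 - 1070 - 5992}} = \sqrt{11709 + \frac{1}{4947}} = \sqrt{\frac{57924424}{4947}} = \frac{2 \sqrt{71638031382}}{4947}$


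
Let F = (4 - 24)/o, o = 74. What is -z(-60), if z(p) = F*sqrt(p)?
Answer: 20*I*sqrt(15)/37 ≈ 2.0935*I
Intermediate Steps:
F = -10/37 (F = (4 - 24)/74 = -20*1/74 = -10/37 ≈ -0.27027)
z(p) = -10*sqrt(p)/37
-z(-60) = -(-10)*sqrt(-60)/37 = -(-10)*2*I*sqrt(15)/37 = -(-20)*I*sqrt(15)/37 = 20*I*sqrt(15)/37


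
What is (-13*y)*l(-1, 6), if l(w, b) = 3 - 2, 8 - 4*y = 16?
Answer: 26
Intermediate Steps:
y = -2 (y = 2 - ¼*16 = 2 - 4 = -2)
l(w, b) = 1
(-13*y)*l(-1, 6) = -13*(-2)*1 = 26*1 = 26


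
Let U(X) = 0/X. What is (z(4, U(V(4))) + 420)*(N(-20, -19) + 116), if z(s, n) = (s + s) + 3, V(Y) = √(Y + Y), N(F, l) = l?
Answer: 41807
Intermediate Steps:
V(Y) = √2*√Y (V(Y) = √(2*Y) = √2*√Y)
U(X) = 0
z(s, n) = 3 + 2*s (z(s, n) = 2*s + 3 = 3 + 2*s)
(z(4, U(V(4))) + 420)*(N(-20, -19) + 116) = ((3 + 2*4) + 420)*(-19 + 116) = ((3 + 8) + 420)*97 = (11 + 420)*97 = 431*97 = 41807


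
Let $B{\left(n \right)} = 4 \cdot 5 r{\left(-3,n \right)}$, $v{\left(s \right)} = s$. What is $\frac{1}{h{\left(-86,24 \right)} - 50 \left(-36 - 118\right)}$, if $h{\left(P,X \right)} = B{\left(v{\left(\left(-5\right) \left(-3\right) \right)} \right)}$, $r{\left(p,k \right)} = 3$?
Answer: $\frac{1}{7760} \approx 0.00012887$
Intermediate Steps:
$B{\left(n \right)} = 60$ ($B{\left(n \right)} = 4 \cdot 5 \cdot 3 = 20 \cdot 3 = 60$)
$h{\left(P,X \right)} = 60$
$\frac{1}{h{\left(-86,24 \right)} - 50 \left(-36 - 118\right)} = \frac{1}{60 - 50 \left(-36 - 118\right)} = \frac{1}{60 - -7700} = \frac{1}{60 + 7700} = \frac{1}{7760}$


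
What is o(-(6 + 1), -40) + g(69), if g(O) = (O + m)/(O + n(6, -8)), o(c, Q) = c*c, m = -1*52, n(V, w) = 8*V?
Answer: 5750/117 ≈ 49.145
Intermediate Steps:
m = -52
o(c, Q) = c²
g(O) = (-52 + O)/(48 + O) (g(O) = (O - 52)/(O + 8*6) = (-52 + O)/(O + 48) = (-52 + O)/(48 + O))
o(-(6 + 1), -40) + g(69) = (-(6 + 1))² + (-52 + 69)/(48 + 69) = (-1*7)² + 17/117 = (-7)² + (1/117)*17 = 49 + 17/117 = 5750/117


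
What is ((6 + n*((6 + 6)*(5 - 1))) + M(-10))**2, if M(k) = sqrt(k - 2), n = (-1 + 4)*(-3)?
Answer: 181464 - 1704*I*sqrt(3) ≈ 1.8146e+5 - 2951.4*I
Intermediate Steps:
n = -9 (n = 3*(-3) = -9)
M(k) = sqrt(-2 + k)
((6 + n*((6 + 6)*(5 - 1))) + M(-10))**2 = ((6 - 9*(6 + 6)*(5 - 1)) + sqrt(-2 - 10))**2 = ((6 - 108*4) + sqrt(-12))**2 = ((6 - 9*48) + 2*I*sqrt(3))**2 = ((6 - 432) + 2*I*sqrt(3))**2 = (-426 + 2*I*sqrt(3))**2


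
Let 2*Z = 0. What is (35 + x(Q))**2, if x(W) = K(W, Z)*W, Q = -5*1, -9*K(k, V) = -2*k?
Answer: 133225/81 ≈ 1644.8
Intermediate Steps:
Z = 0 (Z = (1/2)*0 = 0)
K(k, V) = 2*k/9 (K(k, V) = -(-2)*k/9 = 2*k/9)
Q = -5
x(W) = 2*W**2/9 (x(W) = (2*W/9)*W = 2*W**2/9)
(35 + x(Q))**2 = (35 + (2/9)*(-5)**2)**2 = (35 + (2/9)*25)**2 = (35 + 50/9)**2 = (365/9)**2 = 133225/81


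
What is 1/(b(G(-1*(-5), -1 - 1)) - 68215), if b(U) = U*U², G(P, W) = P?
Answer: -1/68090 ≈ -1.4686e-5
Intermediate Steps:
b(U) = U³
1/(b(G(-1*(-5), -1 - 1)) - 68215) = 1/((-1*(-5))³ - 68215) = 1/(5³ - 68215) = 1/(125 - 68215) = 1/(-68090) = -1/68090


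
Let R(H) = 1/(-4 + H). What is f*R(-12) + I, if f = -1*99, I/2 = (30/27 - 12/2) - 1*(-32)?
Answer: 8699/144 ≈ 60.410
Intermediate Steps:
I = 488/9 (I = 2*((30/27 - 12/2) - 1*(-32)) = 2*((30*(1/27) - 12*½) + 32) = 2*((10/9 - 6) + 32) = 2*(-44/9 + 32) = 2*(244/9) = 488/9 ≈ 54.222)
f = -99
f*R(-12) + I = -99/(-4 - 12) + 488/9 = -99/(-16) + 488/9 = -99*(-1/16) + 488/9 = 99/16 + 488/9 = 8699/144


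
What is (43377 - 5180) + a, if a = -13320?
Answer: 24877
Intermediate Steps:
(43377 - 5180) + a = (43377 - 5180) - 13320 = 38197 - 13320 = 24877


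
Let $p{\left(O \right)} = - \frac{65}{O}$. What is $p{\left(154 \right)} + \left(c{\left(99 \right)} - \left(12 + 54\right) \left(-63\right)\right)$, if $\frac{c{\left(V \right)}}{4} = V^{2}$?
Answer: $\frac{6677683}{154} \approx 43362.0$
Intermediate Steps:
$c{\left(V \right)} = 4 V^{2}$
$p{\left(154 \right)} + \left(c{\left(99 \right)} - \left(12 + 54\right) \left(-63\right)\right) = - \frac{65}{154} + \left(4 \cdot 99^{2} - \left(12 + 54\right) \left(-63\right)\right) = \left(-65\right) \frac{1}{154} + \left(4 \cdot 9801 - 66 \left(-63\right)\right) = - \frac{65}{154} + \left(39204 - -4158\right) = - \frac{65}{154} + \left(39204 + 4158\right) = - \frac{65}{154} + 43362 = \frac{6677683}{154}$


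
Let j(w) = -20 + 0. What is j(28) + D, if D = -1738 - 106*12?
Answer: -3030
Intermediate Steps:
D = -3010 (D = -1738 - 1272 = -3010)
j(w) = -20
j(28) + D = -20 - 3010 = -3030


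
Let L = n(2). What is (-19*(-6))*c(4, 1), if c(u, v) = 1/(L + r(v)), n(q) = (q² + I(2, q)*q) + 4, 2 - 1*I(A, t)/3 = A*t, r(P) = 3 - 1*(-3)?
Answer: 57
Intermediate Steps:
r(P) = 6 (r(P) = 3 + 3 = 6)
I(A, t) = 6 - 3*A*t
n(q) = 4 + q² + q*(6 - 6*q) (n(q) = (q² + (6 - 3*2*q)*q) + 4 = (q² + (6 - 6*q)*q) + 4 = (q² + q*(6 - 6*q)) + 4 = 4 + q² + q*(6 - 6*q))
L = -4 (L = 4 - 5*2² + 6*2 = 4 - 5*4 + 12 = 4 - 20 + 12 = -4)
c(u, v) = ½ (c(u, v) = 1/(-4 + 6) = 1/2 = ½)
(-19*(-6))*c(4, 1) = -19*(-6)*(½) = 114*(½) = 57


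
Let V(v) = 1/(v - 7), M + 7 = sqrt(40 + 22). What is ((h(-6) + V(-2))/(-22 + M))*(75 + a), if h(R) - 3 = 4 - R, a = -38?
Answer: -124468/7011 - 4292*sqrt(62)/7011 ≈ -22.574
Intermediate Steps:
M = -7 + sqrt(62) (M = -7 + sqrt(40 + 22) = -7 + sqrt(62) ≈ 0.87401)
h(R) = 7 - R (h(R) = 3 + (4 - R) = 7 - R)
V(v) = 1/(-7 + v)
((h(-6) + V(-2))/(-22 + M))*(75 + a) = (((7 - 1*(-6)) + 1/(-7 - 2))/(-22 + (-7 + sqrt(62))))*(75 - 38) = (((7 + 6) + 1/(-9))/(-29 + sqrt(62)))*37 = ((13 - 1/9)/(-29 + sqrt(62)))*37 = (116/(9*(-29 + sqrt(62))))*37 = 4292/(9*(-29 + sqrt(62)))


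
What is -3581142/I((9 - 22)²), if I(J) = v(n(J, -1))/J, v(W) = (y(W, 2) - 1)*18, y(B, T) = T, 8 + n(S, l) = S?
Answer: -100868833/3 ≈ -3.3623e+7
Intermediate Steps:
n(S, l) = -8 + S
v(W) = 18 (v(W) = (2 - 1)*18 = 1*18 = 18)
I(J) = 18/J
-3581142/I((9 - 22)²) = -3581142*(9 - 22)²/18 = -3581142/(18/((-13)²)) = -3581142/(18/169) = -3581142/(18*(1/169)) = -3581142/18/169 = -3581142*169/18 = -100868833/3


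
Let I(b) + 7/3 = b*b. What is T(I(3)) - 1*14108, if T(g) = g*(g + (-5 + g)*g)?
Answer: -377716/27 ≈ -13989.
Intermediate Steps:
I(b) = -7/3 + b² (I(b) = -7/3 + b*b = -7/3 + b²)
T(g) = g*(g + g*(-5 + g))
T(I(3)) - 1*14108 = (-7/3 + 3²)²*(-4 + (-7/3 + 3²)) - 1*14108 = (-7/3 + 9)²*(-4 + (-7/3 + 9)) - 14108 = (20/3)²*(-4 + 20/3) - 14108 = (400/9)*(8/3) - 14108 = 3200/27 - 14108 = -377716/27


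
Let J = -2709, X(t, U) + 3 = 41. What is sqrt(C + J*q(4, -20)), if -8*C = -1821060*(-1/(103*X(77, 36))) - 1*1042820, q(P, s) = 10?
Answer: sqrt(1581028175845)/3914 ≈ 321.25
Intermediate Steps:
X(t, U) = 38 (X(t, U) = -3 + 41 = 38)
C = 1019944105/7828 (C = -(-1821060/((-103*38)) - 1*1042820)/8 = -(-1821060/(-3914) - 1042820)/8 = -(-1821060*(-1/3914) - 1042820)/8 = -(910530/1957 - 1042820)/8 = -1/8*(-2039888210/1957) = 1019944105/7828 ≈ 1.3029e+5)
sqrt(C + J*q(4, -20)) = sqrt(1019944105/7828 - 2709*10) = sqrt(1019944105/7828 - 27090) = sqrt(807883585/7828) = sqrt(1581028175845)/3914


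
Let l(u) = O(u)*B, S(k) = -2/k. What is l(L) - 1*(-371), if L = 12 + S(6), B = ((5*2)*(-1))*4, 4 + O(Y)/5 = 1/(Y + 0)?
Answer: 8077/7 ≈ 1153.9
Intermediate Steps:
O(Y) = -20 + 5/Y (O(Y) = -20 + 5/(Y + 0) = -20 + 5/Y)
B = -40 (B = (10*(-1))*4 = -10*4 = -40)
L = 35/3 (L = 12 - 2/6 = 12 - 2*⅙ = 12 - ⅓ = 35/3 ≈ 11.667)
l(u) = 800 - 200/u (l(u) = (-20 + 5/u)*(-40) = 800 - 200/u)
l(L) - 1*(-371) = (800 - 200/35/3) - 1*(-371) = (800 - 200*3/35) + 371 = (800 - 120/7) + 371 = 5480/7 + 371 = 8077/7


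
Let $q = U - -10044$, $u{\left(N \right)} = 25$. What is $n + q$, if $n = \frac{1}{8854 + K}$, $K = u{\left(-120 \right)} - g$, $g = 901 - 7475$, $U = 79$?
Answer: $\frac{156430720}{15453} \approx 10123.0$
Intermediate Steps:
$g = -6574$ ($g = 901 - 7475 = -6574$)
$K = 6599$ ($K = 25 - -6574 = 25 + 6574 = 6599$)
$q = 10123$ ($q = 79 - -10044 = 79 + 10044 = 10123$)
$n = \frac{1}{15453}$ ($n = \frac{1}{8854 + 6599} = \frac{1}{15453} \approx 6.4712 \cdot 10^{-5}$)
$n + q = \frac{1}{15453} + 10123 = \frac{156430720}{15453}$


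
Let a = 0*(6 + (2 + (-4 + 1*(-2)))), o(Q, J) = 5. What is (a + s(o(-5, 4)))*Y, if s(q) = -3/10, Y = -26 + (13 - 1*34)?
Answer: 141/10 ≈ 14.100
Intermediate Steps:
Y = -47 (Y = -26 + (13 - 34) = -26 - 21 = -47)
a = 0 (a = 0*(6 + (2 + (-4 - 2))) = 0*(6 + (2 - 6)) = 0*(6 - 4) = 0*2 = 0)
s(q) = -3/10 (s(q) = -3*1/10 = -3/10)
(a + s(o(-5, 4)))*Y = (0 - 3/10)*(-47) = -3/10*(-47) = 141/10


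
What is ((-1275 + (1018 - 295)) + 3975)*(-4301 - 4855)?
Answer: -31340988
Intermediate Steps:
((-1275 + (1018 - 295)) + 3975)*(-4301 - 4855) = ((-1275 + 723) + 3975)*(-9156) = (-552 + 3975)*(-9156) = 3423*(-9156) = -31340988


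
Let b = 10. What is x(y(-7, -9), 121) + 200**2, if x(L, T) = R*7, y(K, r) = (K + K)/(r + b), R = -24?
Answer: 39832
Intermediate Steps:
y(K, r) = 2*K/(10 + r) (y(K, r) = (K + K)/(r + 10) = (2*K)/(10 + r) = 2*K/(10 + r))
x(L, T) = -168 (x(L, T) = -24*7 = -168)
x(y(-7, -9), 121) + 200**2 = -168 + 200**2 = -168 + 40000 = 39832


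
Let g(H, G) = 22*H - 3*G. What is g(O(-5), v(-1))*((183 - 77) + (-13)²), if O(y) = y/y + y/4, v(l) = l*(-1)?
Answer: -4675/2 ≈ -2337.5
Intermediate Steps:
v(l) = -l
O(y) = 1 + y/4 (O(y) = 1 + y*(¼) = 1 + y/4)
g(H, G) = -3*G + 22*H
g(O(-5), v(-1))*((183 - 77) + (-13)²) = (-(-3)*(-1) + 22*(1 + (¼)*(-5)))*((183 - 77) + (-13)²) = (-3*1 + 22*(1 - 5/4))*(106 + 169) = (-3 + 22*(-¼))*275 = (-3 - 11/2)*275 = -17/2*275 = -4675/2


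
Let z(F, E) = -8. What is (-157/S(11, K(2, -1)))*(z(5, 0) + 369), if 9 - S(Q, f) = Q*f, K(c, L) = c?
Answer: 56677/13 ≈ 4359.8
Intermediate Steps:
S(Q, f) = 9 - Q*f
(-157/S(11, K(2, -1)))*(z(5, 0) + 369) = (-157/(9 - 1*11*2))*(-8 + 369) = -157/(9 - 22)*361 = -157/(-13)*361 = -157*(-1/13)*361 = (157/13)*361 = 56677/13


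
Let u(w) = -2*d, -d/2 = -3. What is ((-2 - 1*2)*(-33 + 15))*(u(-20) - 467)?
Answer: -34488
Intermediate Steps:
d = 6 (d = -2*(-3) = 6)
u(w) = -12 (u(w) = -2*6 = -12)
((-2 - 1*2)*(-33 + 15))*(u(-20) - 467) = ((-2 - 1*2)*(-33 + 15))*(-12 - 467) = ((-2 - 2)*(-18))*(-479) = -4*(-18)*(-479) = 72*(-479) = -34488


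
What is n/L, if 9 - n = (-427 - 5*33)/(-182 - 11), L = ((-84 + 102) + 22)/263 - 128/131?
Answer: -39448685/5485832 ≈ -7.1910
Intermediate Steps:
L = -28424/34453 (L = (18 + 22)*(1/263) - 128*1/131 = 40*(1/263) - 128/131 = 40/263 - 128/131 = -28424/34453 ≈ -0.82501)
n = 1145/193 (n = 9 - (-427 - 5*33)/(-182 - 11) = 9 - (-427 - 165)/(-193) = 9 - (-592)*(-1)/193 = 9 - 1*592/193 = 9 - 592/193 = 1145/193 ≈ 5.9326)
n/L = 1145/(193*(-28424/34453)) = (1145/193)*(-34453/28424) = -39448685/5485832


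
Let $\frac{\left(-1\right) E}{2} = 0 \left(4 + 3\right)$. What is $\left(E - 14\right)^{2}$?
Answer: $196$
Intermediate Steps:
$E = 0$ ($E = - 2 \cdot 0 \left(4 + 3\right) = - 2 \cdot 0 \cdot 7 = \left(-2\right) 0 = 0$)
$\left(E - 14\right)^{2} = \left(0 - 14\right)^{2} = \left(-14\right)^{2} = 196$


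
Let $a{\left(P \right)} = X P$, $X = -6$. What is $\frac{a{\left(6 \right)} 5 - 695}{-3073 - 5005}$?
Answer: $\frac{125}{1154} \approx 0.10832$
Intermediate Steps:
$a{\left(P \right)} = - 6 P$
$\frac{a{\left(6 \right)} 5 - 695}{-3073 - 5005} = \frac{\left(-6\right) 6 \cdot 5 - 695}{-3073 - 5005} = \frac{\left(-36\right) 5 - 695}{-8078} = \left(-180 - 695\right) \left(- \frac{1}{8078}\right) = \left(-875\right) \left(- \frac{1}{8078}\right) = \frac{125}{1154}$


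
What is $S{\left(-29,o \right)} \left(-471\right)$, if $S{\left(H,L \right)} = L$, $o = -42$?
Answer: $19782$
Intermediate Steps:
$S{\left(-29,o \right)} \left(-471\right) = \left(-42\right) \left(-471\right) = 19782$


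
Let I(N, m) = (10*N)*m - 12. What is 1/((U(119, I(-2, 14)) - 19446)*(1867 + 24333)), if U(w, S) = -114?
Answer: -1/512472000 ≈ -1.9513e-9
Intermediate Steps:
I(N, m) = -12 + 10*N*m (I(N, m) = 10*N*m - 12 = -12 + 10*N*m)
1/((U(119, I(-2, 14)) - 19446)*(1867 + 24333)) = 1/((-114 - 19446)*(1867 + 24333)) = 1/(-19560*26200) = 1/(-512472000) = -1/512472000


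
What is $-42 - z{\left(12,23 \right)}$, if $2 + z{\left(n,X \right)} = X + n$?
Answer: $-75$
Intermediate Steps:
$z{\left(n,X \right)} = -2 + X + n$ ($z{\left(n,X \right)} = -2 + \left(X + n\right) = -2 + X + n$)
$-42 - z{\left(12,23 \right)} = -42 - \left(-2 + 23 + 12\right) = -42 - 33 = -75$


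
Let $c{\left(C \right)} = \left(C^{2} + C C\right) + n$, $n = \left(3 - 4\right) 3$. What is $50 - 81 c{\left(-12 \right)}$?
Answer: $-23035$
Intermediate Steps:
$n = -3$ ($n = \left(-1\right) 3 = -3$)
$c{\left(C \right)} = -3 + 2 C^{2}$ ($c{\left(C \right)} = \left(C^{2} + C C\right) - 3 = \left(C^{2} + C^{2}\right) - 3 = 2 C^{2} - 3 = -3 + 2 C^{2}$)
$50 - 81 c{\left(-12 \right)} = 50 - 81 \left(-3 + 2 \left(-12\right)^{2}\right) = 50 - 81 \left(-3 + 2 \cdot 144\right) = 50 - 81 \left(-3 + 288\right) = 50 - 23085 = -23035$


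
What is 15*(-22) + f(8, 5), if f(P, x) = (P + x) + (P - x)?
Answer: -314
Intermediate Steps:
f(P, x) = 2*P
15*(-22) + f(8, 5) = 15*(-22) + 2*8 = -330 + 16 = -314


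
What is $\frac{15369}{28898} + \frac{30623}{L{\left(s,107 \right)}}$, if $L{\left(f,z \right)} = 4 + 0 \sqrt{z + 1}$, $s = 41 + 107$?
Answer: $\frac{442502465}{57796} \approx 7656.3$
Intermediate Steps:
$s = 148$
$L{\left(f,z \right)} = 4$ ($L{\left(f,z \right)} = 4 + 0 \sqrt{1 + z} = 4 + 0 = 4$)
$\frac{15369}{28898} + \frac{30623}{L{\left(s,107 \right)}} = \frac{15369}{28898} + \frac{30623}{4} = \frac{442502465}{57796}$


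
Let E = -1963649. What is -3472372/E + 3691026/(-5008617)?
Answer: 1127100212850/1092796195937 ≈ 1.0314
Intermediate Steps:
-3472372/E + 3691026/(-5008617) = -3472372/(-1963649) + 3691026/(-5008617) = -3472372*(-1/1963649) + 3691026*(-1/5008617) = 3472372/1963649 - 410114/556513 = 1127100212850/1092796195937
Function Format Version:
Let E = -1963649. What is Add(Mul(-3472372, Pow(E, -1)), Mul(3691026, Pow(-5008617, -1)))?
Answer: Rational(1127100212850, 1092796195937) ≈ 1.0314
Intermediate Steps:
Add(Mul(-3472372, Pow(E, -1)), Mul(3691026, Pow(-5008617, -1))) = Add(Mul(-3472372, Pow(-1963649, -1)), Mul(3691026, Pow(-5008617, -1))) = Add(Mul(-3472372, Rational(-1, 1963649)), Mul(3691026, Rational(-1, 5008617))) = Add(Rational(3472372, 1963649), Rational(-410114, 556513)) = Rational(1127100212850, 1092796195937)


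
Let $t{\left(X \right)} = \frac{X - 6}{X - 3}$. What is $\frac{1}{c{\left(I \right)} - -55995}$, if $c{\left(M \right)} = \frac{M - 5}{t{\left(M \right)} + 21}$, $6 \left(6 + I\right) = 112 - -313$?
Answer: $\frac{48864}{2736272869} \approx 1.7858 \cdot 10^{-5}$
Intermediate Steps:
$I = \frac{389}{6}$ ($I = -6 + \frac{112 - -313}{6} = -6 + \frac{112 + 313}{6} = -6 + \frac{1}{6} \cdot 425 = -6 + \frac{425}{6} = \frac{389}{6} \approx 64.833$)
$t{\left(X \right)} = \frac{-6 + X}{-3 + X}$
$c{\left(M \right)} = \frac{-5 + M}{21 + \frac{-6 + M}{-3 + M}}$ ($c{\left(M \right)} = \frac{M - 5}{\frac{-6 + M}{-3 + M} + 21} = \frac{-5 + M}{21 + \frac{-6 + M}{-3 + M}}$)
$\frac{1}{c{\left(I \right)} - -55995} = \frac{1}{\frac{\left(-5 + \frac{389}{6}\right) \left(-3 + \frac{389}{6}\right)}{-69 + 22 \cdot \frac{389}{6}} - -55995} = \frac{1}{\frac{1}{-69 + \frac{4279}{3}} \cdot \frac{359}{6} \cdot \frac{371}{6} + 55995} = \frac{1}{\frac{1}{\frac{4072}{3}} \cdot \frac{359}{6} \cdot \frac{371}{6} + 55995} = \frac{1}{\frac{3}{4072} \cdot \frac{359}{6} \cdot \frac{371}{6} + 55995} = \frac{1}{\frac{133189}{48864} + 55995} = \frac{1}{\frac{2736272869}{48864}} = \frac{48864}{2736272869}$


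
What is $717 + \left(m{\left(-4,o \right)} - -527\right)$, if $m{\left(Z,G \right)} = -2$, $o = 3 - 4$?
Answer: $1242$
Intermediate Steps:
$o = -1$ ($o = 3 - 4 = -1$)
$717 + \left(m{\left(-4,o \right)} - -527\right) = 717 - -525 = 717 + \left(-2 + 527\right) = 717 + 525 = 1242$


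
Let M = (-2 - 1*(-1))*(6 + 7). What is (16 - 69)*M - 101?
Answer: 588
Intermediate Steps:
M = -13 (M = (-2 + 1)*13 = -1*13 = -13)
(16 - 69)*M - 101 = (16 - 69)*(-13) - 101 = -53*(-13) - 101 = 689 - 101 = 588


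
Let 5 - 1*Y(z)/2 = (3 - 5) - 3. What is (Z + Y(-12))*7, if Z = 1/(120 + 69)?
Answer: 3781/27 ≈ 140.04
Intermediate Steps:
Y(z) = 20 (Y(z) = 10 - 2*((3 - 5) - 3) = 10 - 2*(-2 - 3) = 10 - 2*(-5) = 10 + 10 = 20)
Z = 1/189 ≈ 0.0052910
(Z + Y(-12))*7 = (1/189 + 20)*7 = (3781/189)*7 = 3781/27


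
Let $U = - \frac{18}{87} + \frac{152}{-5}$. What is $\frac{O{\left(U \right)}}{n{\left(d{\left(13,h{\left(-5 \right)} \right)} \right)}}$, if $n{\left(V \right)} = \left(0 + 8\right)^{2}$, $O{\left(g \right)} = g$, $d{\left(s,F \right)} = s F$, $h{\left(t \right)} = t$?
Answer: $- \frac{2219}{4640} \approx -0.47823$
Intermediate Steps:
$d{\left(s,F \right)} = F s$
$U = - \frac{4438}{145}$ ($U = \left(-18\right) \frac{1}{87} + 152 \left(- \frac{1}{5}\right) = - \frac{6}{29} - \frac{152}{5} = - \frac{4438}{145} \approx -30.607$)
$n{\left(V \right)} = 64$ ($n{\left(V \right)} = 8^{2} = 64$)
$\frac{O{\left(U \right)}}{n{\left(d{\left(13,h{\left(-5 \right)} \right)} \right)}} = - \frac{4438}{145 \cdot 64} = \left(- \frac{4438}{145}\right) \frac{1}{64} = - \frac{2219}{4640}$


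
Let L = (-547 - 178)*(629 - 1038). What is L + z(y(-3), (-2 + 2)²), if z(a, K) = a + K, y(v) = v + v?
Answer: 296519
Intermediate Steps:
y(v) = 2*v
z(a, K) = K + a
L = 296525 (L = -725*(-409) = 296525)
L + z(y(-3), (-2 + 2)²) = 296525 + ((-2 + 2)² + 2*(-3)) = 296525 + (0² - 6) = 296525 + (0 - 6) = 296525 - 6 = 296519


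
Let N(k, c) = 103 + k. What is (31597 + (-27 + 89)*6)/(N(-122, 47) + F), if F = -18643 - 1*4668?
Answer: -31969/23330 ≈ -1.3703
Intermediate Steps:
F = -23311 (F = -18643 - 4668 = -23311)
(31597 + (-27 + 89)*6)/(N(-122, 47) + F) = (31597 + (-27 + 89)*6)/((103 - 122) - 23311) = (31597 + 62*6)/(-19 - 23311) = (31597 + 372)/(-23330) = 31969*(-1/23330) = -31969/23330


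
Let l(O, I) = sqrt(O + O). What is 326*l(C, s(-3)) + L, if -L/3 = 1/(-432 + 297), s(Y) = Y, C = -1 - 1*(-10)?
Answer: 1/45 + 978*sqrt(2) ≈ 1383.1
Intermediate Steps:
C = 9 (C = -1 + 10 = 9)
L = 1/45 (L = -3/(-432 + 297) = -3/(-135) = -3*(-1/135) = 1/45 ≈ 0.022222)
l(O, I) = sqrt(2)*sqrt(O) (l(O, I) = sqrt(2*O) = sqrt(2)*sqrt(O))
326*l(C, s(-3)) + L = 326*(sqrt(2)*sqrt(9)) + 1/45 = 326*(sqrt(2)*3) + 1/45 = 326*(3*sqrt(2)) + 1/45 = 978*sqrt(2) + 1/45 = 1/45 + 978*sqrt(2)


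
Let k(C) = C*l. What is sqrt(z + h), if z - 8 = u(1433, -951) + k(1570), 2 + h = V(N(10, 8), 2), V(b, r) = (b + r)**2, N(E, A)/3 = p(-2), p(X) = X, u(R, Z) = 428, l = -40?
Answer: 5*I*sqrt(2494) ≈ 249.7*I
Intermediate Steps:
k(C) = -40*C (k(C) = C*(-40) = -40*C)
N(E, A) = -6 (N(E, A) = 3*(-2) = -6)
h = 14 (h = -2 + (-6 + 2)**2 = -2 + (-4)**2 = -2 + 16 = 14)
z = -62364 (z = 8 + (428 - 40*1570) = 8 + (428 - 62800) = 8 - 62372 = -62364)
sqrt(z + h) = sqrt(-62364 + 14) = sqrt(-62350) = 5*I*sqrt(2494)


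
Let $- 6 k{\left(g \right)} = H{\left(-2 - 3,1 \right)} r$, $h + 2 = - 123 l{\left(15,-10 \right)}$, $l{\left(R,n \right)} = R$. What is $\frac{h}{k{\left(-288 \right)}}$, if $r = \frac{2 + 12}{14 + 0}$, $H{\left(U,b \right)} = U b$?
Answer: $- \frac{11082}{5} \approx -2216.4$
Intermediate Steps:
$r = 1$ ($r = \frac{14}{14} = 14 \cdot \frac{1}{14} = 1$)
$h = -1847$ ($h = -2 - 1845 = -1847$)
$k{\left(g \right)} = \frac{5}{6}$ ($k{\left(g \right)} = - \frac{\left(-2 - 3\right) 1 \cdot 1}{6} = - \frac{\left(-5\right) 1 \cdot 1}{6} = - \frac{\left(-5\right) 1}{6} = \left(- \frac{1}{6}\right) \left(-5\right) = \frac{5}{6}$)
$\frac{h}{k{\left(-288 \right)}} = - \frac{1847}{\frac{5}{6}} = \left(-1847\right) \frac{6}{5} = - \frac{11082}{5}$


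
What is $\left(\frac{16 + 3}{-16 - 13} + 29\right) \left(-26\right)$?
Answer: $- \frac{21372}{29} \approx -736.97$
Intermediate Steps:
$\left(\frac{16 + 3}{-16 - 13} + 29\right) \left(-26\right) = \left(\frac{19}{-29} + 29\right) \left(-26\right) = \left(19 \left(- \frac{1}{29}\right) + 29\right) \left(-26\right) = \left(- \frac{19}{29} + 29\right) \left(-26\right) = \frac{822}{29} \left(-26\right) = - \frac{21372}{29}$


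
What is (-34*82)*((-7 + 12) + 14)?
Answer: -52972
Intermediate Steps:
(-34*82)*((-7 + 12) + 14) = -2788*(5 + 14) = -2788*19 = -52972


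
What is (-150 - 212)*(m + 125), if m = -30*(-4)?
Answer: -88690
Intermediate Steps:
m = 120
(-150 - 212)*(m + 125) = (-150 - 212)*(120 + 125) = -362*245 = -88690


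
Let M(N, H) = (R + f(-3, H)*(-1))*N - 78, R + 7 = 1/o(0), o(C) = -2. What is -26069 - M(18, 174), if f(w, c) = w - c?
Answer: -29042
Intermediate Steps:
R = -15/2 (R = -7 + 1/(-2) = -7 - ½ = -15/2 ≈ -7.5000)
M(N, H) = -78 + N*(-9/2 + H) (M(N, H) = (-15/2 + (-3 - H)*(-1))*N - 78 = (-15/2 + (3 + H))*N - 78 = (-9/2 + H)*N - 78 = N*(-9/2 + H) - 78 = -78 + N*(-9/2 + H))
-26069 - M(18, 174) = -26069 - (-78 - 9/2*18 + 174*18) = -26069 - (-78 - 81 + 3132) = -26069 - 1*2973 = -26069 - 2973 = -29042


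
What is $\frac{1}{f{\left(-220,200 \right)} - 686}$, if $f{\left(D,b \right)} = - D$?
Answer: $- \frac{1}{466} \approx -0.0021459$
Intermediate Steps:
$\frac{1}{f{\left(-220,200 \right)} - 686} = \frac{1}{\left(-1\right) \left(-220\right) - 686} = \frac{1}{220 - 686} = \frac{1}{-466} = - \frac{1}{466}$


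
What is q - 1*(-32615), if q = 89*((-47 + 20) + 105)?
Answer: 39557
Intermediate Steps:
q = 6942 (q = 89*(-27 + 105) = 89*78 = 6942)
q - 1*(-32615) = 6942 - 1*(-32615) = 6942 + 32615 = 39557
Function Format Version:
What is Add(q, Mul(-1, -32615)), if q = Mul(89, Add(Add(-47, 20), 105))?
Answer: 39557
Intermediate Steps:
q = 6942 (q = Mul(89, Add(-27, 105)) = Mul(89, 78) = 6942)
Add(q, Mul(-1, -32615)) = Add(6942, Mul(-1, -32615)) = Add(6942, 32615) = 39557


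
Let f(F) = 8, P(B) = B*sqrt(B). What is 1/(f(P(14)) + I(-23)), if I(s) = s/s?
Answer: 1/9 ≈ 0.11111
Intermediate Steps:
P(B) = B**(3/2)
I(s) = 1
1/(f(P(14)) + I(-23)) = 1/(8 + 1) = 1/9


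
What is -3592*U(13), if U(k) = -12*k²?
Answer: 7284576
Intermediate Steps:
-3592*U(13) = -(-43104)*13² = -(-43104)*169 = -3592*(-2028) = 7284576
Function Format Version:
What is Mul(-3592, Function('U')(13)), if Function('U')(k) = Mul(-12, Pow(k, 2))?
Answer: 7284576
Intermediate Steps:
Mul(-3592, Function('U')(13)) = Mul(-3592, Mul(-12, Pow(13, 2))) = Mul(-3592, Mul(-12, 169)) = Mul(-3592, -2028) = 7284576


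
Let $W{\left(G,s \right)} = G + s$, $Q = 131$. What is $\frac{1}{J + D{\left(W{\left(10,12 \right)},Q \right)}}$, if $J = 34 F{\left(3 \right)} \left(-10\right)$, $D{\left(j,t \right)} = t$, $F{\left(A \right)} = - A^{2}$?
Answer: $\frac{1}{3191} \approx 0.00031338$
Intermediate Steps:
$J = 3060$ ($J = 34 \left(- 3^{2}\right) \left(-10\right) = 34 \left(\left(-1\right) 9\right) \left(-10\right) = 34 \left(-9\right) \left(-10\right) = \left(-306\right) \left(-10\right) = 3060$)
$\frac{1}{J + D{\left(W{\left(10,12 \right)},Q \right)}} = \frac{1}{3060 + 131} = \frac{1}{3191}$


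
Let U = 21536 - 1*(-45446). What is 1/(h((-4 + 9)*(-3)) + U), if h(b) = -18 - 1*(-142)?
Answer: 1/67106 ≈ 1.4902e-5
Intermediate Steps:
U = 66982 (U = 21536 + 45446 = 66982)
h(b) = 124 (h(b) = -18 + 142 = 124)
1/(h((-4 + 9)*(-3)) + U) = 1/(124 + 66982) = 1/67106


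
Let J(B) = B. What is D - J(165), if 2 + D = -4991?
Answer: -5158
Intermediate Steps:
D = -4993 (D = -2 - 4991 = -4993)
D - J(165) = -4993 - 1*165 = -4993 - 165 = -5158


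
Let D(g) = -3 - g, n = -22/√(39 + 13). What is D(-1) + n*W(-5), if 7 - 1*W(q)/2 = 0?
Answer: -2 - 154*√13/13 ≈ -44.712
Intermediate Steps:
n = -11*√13/13 (n = -22*√13/26 = -11*√13/13 ≈ -3.0508)
W(q) = 14 (W(q) = 14 - 2*0 = 14 + 0 = 14)
D(-1) + n*W(-5) = (-3 - 1*(-1)) - 11*√13/13*14 = (-3 + 1) - 154*√13/13 = -2 - 154*√13/13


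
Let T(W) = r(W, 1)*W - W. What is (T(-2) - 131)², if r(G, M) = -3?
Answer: 15129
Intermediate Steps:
T(W) = -4*W (T(W) = -3*W - W = -4*W)
(T(-2) - 131)² = (-4*(-2) - 131)² = (8 - 131)² = (-123)² = 15129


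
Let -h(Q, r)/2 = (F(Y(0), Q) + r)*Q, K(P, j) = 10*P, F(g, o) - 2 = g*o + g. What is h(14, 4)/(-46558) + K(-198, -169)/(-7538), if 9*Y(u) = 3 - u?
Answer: 23626636/87738551 ≈ 0.26928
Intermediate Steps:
Y(u) = ⅓ - u/9 (Y(u) = (3 - u)/9 = ⅓ - u/9)
F(g, o) = 2 + g + g*o (F(g, o) = 2 + (g*o + g) = 2 + (g + g*o) = 2 + g + g*o)
h(Q, r) = -2*Q*(7/3 + r + Q/3) (h(Q, r) = -2*((2 + (⅓ - ⅑*0) + (⅓ - ⅑*0)*Q) + r)*Q = -2*((2 + (⅓ + 0) + (⅓ + 0)*Q) + r)*Q = -2*((2 + ⅓ + Q/3) + r)*Q = -2*((7/3 + Q/3) + r)*Q = -2*(7/3 + r + Q/3)*Q = -2*Q*(7/3 + r + Q/3))
h(14, 4)/(-46558) + K(-198, -169)/(-7538) = -⅔*14*(7 + 14 + 3*4)/(-46558) + (10*(-198))/(-7538) = -⅔*14*(7 + 14 + 12)*(-1/46558) - 1980*(-1/7538) = -⅔*14*33*(-1/46558) + 990/3769 = -308*(-1/46558) + 990/3769 = 154/23279 + 990/3769 = 23626636/87738551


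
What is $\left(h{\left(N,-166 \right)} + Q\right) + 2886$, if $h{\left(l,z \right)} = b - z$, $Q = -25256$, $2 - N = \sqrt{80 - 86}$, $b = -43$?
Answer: $-22247$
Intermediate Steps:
$N = 2 - i \sqrt{6}$ ($N = 2 - \sqrt{80 - 86} = 2 - \sqrt{-6} = 2 - i \sqrt{6} \approx 2.0 - 2.4495 i$)
$h{\left(l,z \right)} = -43 - z$
$\left(h{\left(N,-166 \right)} + Q\right) + 2886 = \left(\left(-43 - -166\right) - 25256\right) + 2886 = \left(\left(-43 + 166\right) - 25256\right) + 2886 = \left(123 - 25256\right) + 2886 = -25133 + 2886 = -22247$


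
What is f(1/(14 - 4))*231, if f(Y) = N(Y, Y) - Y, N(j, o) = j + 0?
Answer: 0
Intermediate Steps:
N(j, o) = j
f(Y) = 0 (f(Y) = Y - Y = 0)
f(1/(14 - 4))*231 = 0*231 = 0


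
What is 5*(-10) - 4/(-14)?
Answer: -348/7 ≈ -49.714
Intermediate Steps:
5*(-10) - 4/(-14) = -50 - 4*(-1/14) = -50 + 2/7 = -348/7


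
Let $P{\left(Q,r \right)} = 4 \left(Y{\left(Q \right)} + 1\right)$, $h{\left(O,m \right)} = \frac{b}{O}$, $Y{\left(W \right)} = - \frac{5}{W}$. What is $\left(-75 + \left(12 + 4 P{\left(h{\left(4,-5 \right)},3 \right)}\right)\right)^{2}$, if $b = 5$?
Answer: $12321$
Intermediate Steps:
$h{\left(O,m \right)} = \frac{5}{O}$
$P{\left(Q,r \right)} = 4 - \frac{20}{Q}$ ($P{\left(Q,r \right)} = 4 \left(- \frac{5}{Q} + 1\right) = 4 \left(1 - \frac{5}{Q}\right) = 4 - \frac{20}{Q}$)
$\left(-75 + \left(12 + 4 P{\left(h{\left(4,-5 \right)},3 \right)}\right)\right)^{2} = \left(-75 + \left(12 + 4 \left(4 - \frac{20}{5 \cdot \frac{1}{4}}\right)\right)\right)^{2} = \left(-75 + \left(12 + 4 \left(4 - \frac{20}{\frac{5}{4}}\right)\right)\right)^{2} = \left(-75 + \left(12 + 4 \left(4 - 16\right)\right)\right)^{2} = \left(-75 + \left(12 + 4 \left(-12\right)\right)\right)^{2} = \left(-75 + \left(12 - 48\right)\right)^{2} = \left(-75 - 36\right)^{2} = \left(-111\right)^{2} = 12321$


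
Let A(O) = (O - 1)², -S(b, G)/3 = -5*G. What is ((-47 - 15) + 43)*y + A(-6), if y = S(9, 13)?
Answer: -3656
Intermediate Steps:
S(b, G) = 15*G (S(b, G) = -(-15)*G = 15*G)
y = 195 (y = 15*13 = 195)
A(O) = (-1 + O)²
((-47 - 15) + 43)*y + A(-6) = ((-47 - 15) + 43)*195 + (-1 - 6)² = (-62 + 43)*195 + (-7)² = -19*195 + 49 = -3705 + 49 = -3656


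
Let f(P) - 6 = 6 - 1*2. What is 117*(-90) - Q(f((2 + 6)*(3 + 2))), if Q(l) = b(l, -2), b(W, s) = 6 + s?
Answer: -10534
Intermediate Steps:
f(P) = 10 (f(P) = 6 + (6 - 1*2) = 6 + (6 - 2) = 6 + 4 = 10)
Q(l) = 4 (Q(l) = 6 - 2 = 4)
117*(-90) - Q(f((2 + 6)*(3 + 2))) = 117*(-90) - 1*4 = -10530 - 4 = -10534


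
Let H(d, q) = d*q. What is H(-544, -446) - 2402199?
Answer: -2159575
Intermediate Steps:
H(-544, -446) - 2402199 = -544*(-446) - 2402199 = 242624 - 2402199 = -2159575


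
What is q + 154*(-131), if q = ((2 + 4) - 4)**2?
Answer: -20170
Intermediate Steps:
q = 4 (q = (6 - 4)**2 = 2**2 = 4)
q + 154*(-131) = 4 + 154*(-131) = 4 - 20174 = -20170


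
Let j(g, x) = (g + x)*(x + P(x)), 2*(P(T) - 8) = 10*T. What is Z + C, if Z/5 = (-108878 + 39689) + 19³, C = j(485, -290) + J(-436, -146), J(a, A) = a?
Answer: -649826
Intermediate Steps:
P(T) = 8 + 5*T (P(T) = 8 + (10*T)/2 = 8 + 5*T)
j(g, x) = (8 + 6*x)*(g + x) (j(g, x) = (g + x)*(x + (8 + 5*x)) = (g + x)*(8 + 6*x) = (8 + 6*x)*(g + x))
C = -338176 (C = (6*(-290)² + 8*485 + 8*(-290) + 6*485*(-290)) - 436 = (6*84100 + 3880 - 2320 - 843900) - 436 = (504600 + 3880 - 2320 - 843900) - 436 = -337740 - 436 = -338176)
Z = -311650 (Z = 5*((-108878 + 39689) + 19³) = 5*(-69189 + 6859) = 5*(-62330) = -311650)
Z + C = -311650 - 338176 = -649826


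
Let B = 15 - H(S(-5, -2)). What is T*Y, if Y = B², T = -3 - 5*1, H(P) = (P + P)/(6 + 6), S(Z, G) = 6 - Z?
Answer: -12482/9 ≈ -1386.9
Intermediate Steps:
H(P) = P/6 (H(P) = (2*P)/12 = (2*P)*(1/12) = P/6)
B = 79/6 (B = 15 - (6 - 1*(-5))/6 = 15 - (6 + 5)/6 = 15 - 11/6 = 79/6 ≈ 13.167)
T = -8 (T = -3 - 5 = -8)
Y = 6241/36 (Y = (79/6)² = 6241/36 ≈ 173.36)
T*Y = -8*6241/36 = -12482/9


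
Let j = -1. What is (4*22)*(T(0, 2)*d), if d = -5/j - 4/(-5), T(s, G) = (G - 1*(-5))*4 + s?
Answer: 71456/5 ≈ 14291.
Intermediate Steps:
T(s, G) = 20 + s + 4*G (T(s, G) = (G + 5)*4 + s = (5 + G)*4 + s = (20 + 4*G) + s = 20 + s + 4*G)
d = 29/5 (d = -5/(-1) - 4/(-5) = -5*(-1) - 4*(-⅕) = 5 + ⅘ = 29/5 ≈ 5.8000)
(4*22)*(T(0, 2)*d) = (4*22)*((20 + 0 + 4*2)*(29/5)) = 88*((20 + 0 + 8)*(29/5)) = 88*(28*(29/5)) = 88*(812/5) = 71456/5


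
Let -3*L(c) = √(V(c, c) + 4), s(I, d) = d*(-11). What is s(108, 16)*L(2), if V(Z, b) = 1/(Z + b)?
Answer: 88*√17/3 ≈ 120.94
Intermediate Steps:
s(I, d) = -11*d
L(c) = -√(4 + 1/(2*c))/3 (L(c) = -√(1/(c + c) + 4)/3 = -√(1/(2*c) + 4)/3 = -√(4 + 1/(2*c))/3)
s(108, 16)*L(2) = (-11*16)*(-√(16 + 2/2)/6) = -(-88)*√(16 + 2*(½))/3 = -(-88)*√(16 + 1)/3 = -(-88)*√17/3 = 88*√17/3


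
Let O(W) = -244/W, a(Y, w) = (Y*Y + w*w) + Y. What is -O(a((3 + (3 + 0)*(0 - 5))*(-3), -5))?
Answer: 244/1357 ≈ 0.17981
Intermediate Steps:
a(Y, w) = Y + Y² + w² (a(Y, w) = (Y² + w²) + Y = Y + Y² + w²)
-O(a((3 + (3 + 0)*(0 - 5))*(-3), -5)) = -(-244)/((3 + (3 + 0)*(0 - 5))*(-3) + ((3 + (3 + 0)*(0 - 5))*(-3))² + (-5)²) = -(-244)/((3 + 3*(-5))*(-3) + ((3 + 3*(-5))*(-3))² + 25) = -(-244)/((3 - 15)*(-3) + ((3 - 15)*(-3))² + 25) = -(-244)/(-12*(-3) + (-12*(-3))² + 25) = -(-244)/(36 + 36² + 25) = -(-244)/(36 + 1296 + 25) = -(-244)/1357 = -1*(-244/1357) = 244/1357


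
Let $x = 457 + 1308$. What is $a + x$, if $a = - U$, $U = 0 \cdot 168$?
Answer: $1765$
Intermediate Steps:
$U = 0$
$a = 0$ ($a = \left(-1\right) 0 = 0$)
$x = 1765$
$a + x = 0 + 1765 = 1765$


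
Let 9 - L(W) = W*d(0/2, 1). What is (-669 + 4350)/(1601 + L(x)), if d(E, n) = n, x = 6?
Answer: 3681/1604 ≈ 2.2949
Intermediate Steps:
L(W) = 9 - W
(-669 + 4350)/(1601 + L(x)) = (-669 + 4350)/(1601 + (9 - 1*6)) = 3681/(1601 + (9 - 6)) = 3681/(1601 + 3) = 3681/1604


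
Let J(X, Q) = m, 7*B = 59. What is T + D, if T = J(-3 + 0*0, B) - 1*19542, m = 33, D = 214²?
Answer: 26287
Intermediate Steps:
D = 45796
B = 59/7 (B = (⅐)*59 = 59/7 ≈ 8.4286)
J(X, Q) = 33
T = -19509 (T = 33 - 1*19542 = 33 - 19542 = -19509)
T + D = -19509 + 45796 = 26287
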